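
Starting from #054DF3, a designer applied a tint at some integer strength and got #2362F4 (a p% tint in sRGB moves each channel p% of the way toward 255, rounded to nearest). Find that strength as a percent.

#054DF3 is rgb(5, 77, 243); #2362F4 is rgb(35, 98, 244).
On the R channel (widest range): 35 ≈ 5 + (p/100)(255 − 5), so p ≈ 100×(35 − 5)/(255 − 5) = 3000/250 = 12.00.
p = 12 reproduces all three channels after rounding.

12%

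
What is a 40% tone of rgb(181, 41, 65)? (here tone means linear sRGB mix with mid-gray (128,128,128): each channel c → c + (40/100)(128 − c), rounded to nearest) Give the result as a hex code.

#A04C5A

Per channel, c → c + 0.4(128 − c):
  R: 181 − 21.2 = 159.8 → 160
  G: 41 + 0.4×(128−41) = 41 + 34.8 = 75.8 → 76
  B: 65 + 0.4×(128−65) = 65 + 25.2 = 90.2 → 90
rgb(160, 76, 90) = #A04C5A.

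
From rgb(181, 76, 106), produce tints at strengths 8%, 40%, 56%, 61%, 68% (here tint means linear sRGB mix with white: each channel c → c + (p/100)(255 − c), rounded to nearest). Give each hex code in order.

8%: (181 + 5.92 = 186.92→187, 76 + 14.32 = 90.32→90, 106 + 11.92 = 117.92→118) → #BB5A76
40%: (181 + 29.6 = 210.6→211, 76 + 71.6 = 147.6→148, 106 + 59.6 = 165.6→166) → #D394A6
56%: (181 + 41.44 = 222.44→222, 76 + 100.24 = 176.24→176, 106 + 83.44 = 189.44→189) → #DEB0BD
61%: (181 + 45.14 = 226.14→226, 76 + 109.19 = 185.19→185, 106 + 90.89 = 196.89→197) → #E2B9C5
68%: (181 + 50.32 = 231.32→231, 76 + 121.72 = 197.72→198, 106 + 101.32 = 207.32→207) → #E7C6CF

#BB5A76, #D394A6, #DEB0BD, #E2B9C5, #E7C6CF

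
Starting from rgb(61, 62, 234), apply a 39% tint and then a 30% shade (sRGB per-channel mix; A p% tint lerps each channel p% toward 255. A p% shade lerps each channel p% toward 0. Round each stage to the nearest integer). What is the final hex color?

#6060A9

Per channel, c → c + 0.39(255 − c):
  R: 61 + 75.66 = 136.66 → 137
  G: 62 + 0.39×(255−62) = 62 + 75.27 = 137.27 → 137
  B: 234 + 8.19 = 242.19 → 242
After the tint: rgb(137, 137, 242) = #8989F2.
A 30% shade moves each channel 30% toward 0:
  R: 137 − 41.1 = 95.9 → 96
  G: 137 + 0.3×(0−137) = 137 − 41.1 = 95.9 → 96
  B: 242 + 0.3×(0−242) = 242 − 72.6 = 169.4 → 169
rgb(96, 96, 169) = #6060A9.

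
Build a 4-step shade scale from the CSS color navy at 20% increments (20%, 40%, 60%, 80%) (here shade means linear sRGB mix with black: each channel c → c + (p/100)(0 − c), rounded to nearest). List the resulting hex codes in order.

#000066, #00004D, #000033, #00001A

CSS navy is rgb(0, 0, 128).
20%: (0→0, 0→0, 128 − 25.6 = 102.4→102) → #000066
40%: (0→0, 0→0, 128 − 51.2 = 76.8→77) → #00004D
60%: (0→0, 0→0, 128 − 76.8 = 51.2→51) → #000033
80%: (0→0, 0→0, 128 − 102.4 = 25.6→26) → #00001A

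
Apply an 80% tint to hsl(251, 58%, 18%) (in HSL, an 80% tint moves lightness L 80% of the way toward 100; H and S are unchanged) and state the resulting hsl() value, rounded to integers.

hsl(251, 58%, 84%)

L moves 80% from 18 toward 100: 18 + 65.6 = 83.6 → 84.
H and S are unchanged.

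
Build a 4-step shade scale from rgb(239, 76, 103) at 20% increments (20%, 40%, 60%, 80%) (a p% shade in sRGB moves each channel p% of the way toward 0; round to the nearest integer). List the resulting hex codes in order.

#BF3D52, #8F2E3E, #601E29, #300F15

20%: (239 − 47.8 = 191.2→191, 76 − 15.2 = 60.8→61, 103 − 20.6 = 82.4→82) → #BF3D52
40%: (239 − 95.6 = 143.4→143, 76 − 30.4 = 45.6→46, 103 − 41.2 = 61.8→62) → #8F2E3E
60%: (239 − 143.4 = 95.6→96, 76 − 45.6 = 30.4→30, 103 − 61.8 = 41.2→41) → #601E29
80%: (239 − 191.2 = 47.8→48, 76 − 60.8 = 15.2→15, 103 − 82.4 = 20.6→21) → #300F15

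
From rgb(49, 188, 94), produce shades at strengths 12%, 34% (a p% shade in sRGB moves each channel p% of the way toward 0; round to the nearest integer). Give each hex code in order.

#2BA553, #207C3E

12%: (49 − 5.88 = 43.12→43, 188 − 22.56 = 165.44→165, 94 − 11.28 = 82.72→83) → #2BA553
34%: (49 − 16.66 = 32.34→32, 188 − 63.92 = 124.08→124, 94 − 31.96 = 62.04→62) → #207C3E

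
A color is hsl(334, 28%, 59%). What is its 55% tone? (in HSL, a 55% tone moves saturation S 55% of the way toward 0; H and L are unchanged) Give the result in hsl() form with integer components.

S moves 55% from 28 toward 0: 28 − 15.4 = 12.6 → 13.
H and L are unchanged.

hsl(334, 13%, 59%)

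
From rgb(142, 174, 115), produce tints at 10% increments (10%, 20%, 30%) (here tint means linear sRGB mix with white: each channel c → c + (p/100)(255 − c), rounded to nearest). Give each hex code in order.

#99B681, #A5BE8F, #B0C69D

10%: (142 + 11.3 = 153.3→153, 174 + 8.1 = 182.1→182, 115 + 14 = 129→129) → #99B681
20%: (142 + 22.6 = 164.6→165, 174 + 16.2 = 190.2→190, 115 + 28 = 143→143) → #A5BE8F
30%: (142 + 33.9 = 175.9→176, 174 + 24.3 = 198.3→198, 115 + 42 = 157→157) → #B0C69D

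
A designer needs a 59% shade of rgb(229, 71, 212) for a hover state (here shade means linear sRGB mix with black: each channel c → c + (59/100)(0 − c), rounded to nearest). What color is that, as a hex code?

Per channel, c → c + 0.59(0 − c):
  R: 229 − 135.11 = 93.89 → 94
  G: 71 − 41.89 = 29.11 → 29
  B: 212 + 0.59×(0−212) = 212 − 125.08 = 86.92 → 87
rgb(94, 29, 87) = #5e1d57.

#5e1d57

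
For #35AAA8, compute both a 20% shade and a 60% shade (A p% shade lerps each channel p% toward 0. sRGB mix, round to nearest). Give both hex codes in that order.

#35AAA8 is rgb(53, 170, 168).
20% shade:
  R: 53 + 0.2×(0−53) = 53 − 10.6 = 42.4 → 42
  G: 170 + 0.2×(0−170) = 170 − 34 = 136 → 136
  B: 168 + 0.2×(0−168) = 168 − 33.6 = 134.4 → 134
  → #2A8886
60% shade:
  R: 53 − 31.8 = 21.2 → 21
  G: 170 + 0.6×(0−170) = 170 − 102 = 68 → 68
  B: 168 + 0.6×(0−168) = 168 − 100.8 = 67.2 → 67
  → #154443

#2A8886, #154443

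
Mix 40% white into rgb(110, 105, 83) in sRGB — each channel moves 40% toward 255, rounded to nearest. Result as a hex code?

A 40% tint moves each channel 40% toward 255:
  R: 110 + 0.4×(255−110) = 110 + 58 = 168 → 168
  G: 105 + 60 = 165 → 165
  B: 83 + 0.4×(255−83) = 83 + 68.8 = 151.8 → 152
rgb(168, 165, 152) = #A8A598.

#A8A598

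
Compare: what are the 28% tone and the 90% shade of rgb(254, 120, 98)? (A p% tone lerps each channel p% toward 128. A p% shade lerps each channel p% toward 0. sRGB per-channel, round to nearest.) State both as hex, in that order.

#DB7A6A, #190C0A

28% tone:
  R: 254 − 35.28 = 218.72 → 219
  G: 120 + 0.28×(128−120) = 120 + 2.24 = 122.24 → 122
  B: 98 + 0.28×(128−98) = 98 + 8.4 = 106.4 → 106
  → #DB7A6A
90% shade:
  R: 254 + 0.9×(0−254) = 254 − 228.6 = 25.4 → 25
  G: 120 − 108 = 12 → 12
  B: 98 + 0.9×(0−98) = 98 − 88.2 = 9.8 → 10
  → #190C0A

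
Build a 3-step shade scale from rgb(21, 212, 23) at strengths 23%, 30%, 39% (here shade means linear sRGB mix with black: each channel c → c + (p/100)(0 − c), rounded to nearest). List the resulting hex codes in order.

23%: (21 − 4.83 = 16.17→16, 212 − 48.76 = 163.24→163, 23 − 5.29 = 17.71→18) → #10A312
30%: (21 − 6.3 = 14.7→15, 212 − 63.6 = 148.4→148, 23 − 6.9 = 16.1→16) → #0F9410
39%: (21 − 8.19 = 12.81→13, 212 − 82.68 = 129.32→129, 23 − 8.97 = 14.03→14) → #0D810E

#10A312, #0F9410, #0D810E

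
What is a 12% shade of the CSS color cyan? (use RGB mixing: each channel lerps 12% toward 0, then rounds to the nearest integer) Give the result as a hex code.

#00e0e0

CSS cyan is rgb(0, 255, 255).
Lerp each channel 12% toward 0:
  R: 0 + 0 = 0 → 0
  G: 255 − 30.6 = 224.4 → 224
  B: 255 − 30.6 = 224.4 → 224
rgb(0, 224, 224) = #00e0e0.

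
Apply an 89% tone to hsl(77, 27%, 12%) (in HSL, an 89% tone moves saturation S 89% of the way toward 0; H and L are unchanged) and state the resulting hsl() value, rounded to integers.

S moves 89% from 27 toward 0: 27 − 24.03 = 2.97 → 3.
H and L are unchanged.

hsl(77, 3%, 12%)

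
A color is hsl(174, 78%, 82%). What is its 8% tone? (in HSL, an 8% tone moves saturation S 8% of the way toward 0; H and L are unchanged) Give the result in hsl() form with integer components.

hsl(174, 72%, 82%)

S moves 8% from 78 toward 0: 78 − 6.24 = 71.76 → 72.
H and L are unchanged.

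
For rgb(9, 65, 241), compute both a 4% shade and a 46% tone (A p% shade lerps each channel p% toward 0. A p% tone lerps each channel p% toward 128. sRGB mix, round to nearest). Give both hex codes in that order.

4% shade:
  R: 9 − 0.36 = 8.64 → 9
  G: 65 − 2.6 = 62.4 → 62
  B: 241 + 0.04×(0−241) = 241 − 9.64 = 231.36 → 231
  → #093ee7
46% tone:
  R: 9 + 54.74 = 63.74 → 64
  G: 65 + 28.98 = 93.98 → 94
  B: 241 + 0.46×(128−241) = 241 − 51.98 = 189.02 → 189
  → #405ebd

#093ee7, #405ebd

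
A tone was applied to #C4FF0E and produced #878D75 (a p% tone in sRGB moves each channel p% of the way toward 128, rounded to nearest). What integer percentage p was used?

#C4FF0E is rgb(196, 255, 14); #878D75 is rgb(135, 141, 117).
On the G channel (widest range): 141 ≈ 255 + (p/100)(128 − 255), so p ≈ 100×(141 − 255)/(128 − 255) = -11400/-127 = 89.76.
p = 90 reproduces all three channels after rounding.

90%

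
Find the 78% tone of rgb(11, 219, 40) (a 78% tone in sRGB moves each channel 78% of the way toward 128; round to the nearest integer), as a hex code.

#66946D

Lerp each channel 78% toward 128:
  R: 11 + 91.26 = 102.26 → 102
  G: 219 + 0.78×(128−219) = 219 − 70.98 = 148.02 → 148
  B: 40 + 68.64 = 108.64 → 109
rgb(102, 148, 109) = #66946D.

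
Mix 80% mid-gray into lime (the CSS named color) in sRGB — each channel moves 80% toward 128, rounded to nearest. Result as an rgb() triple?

rgb(102, 153, 102)

CSS lime is rgb(0, 255, 0).
An 80% tone moves each channel 80% toward 128:
  R: 0 + 102.4 = 102.4 → 102
  G: 255 + 0.8×(128−255) = 255 − 101.6 = 153.4 → 153
  B: 0 + 102.4 = 102.4 → 102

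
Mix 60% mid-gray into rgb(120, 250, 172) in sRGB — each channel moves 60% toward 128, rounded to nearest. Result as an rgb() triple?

rgb(125, 177, 146)

A 60% tone moves each channel 60% toward 128:
  R: 120 + 4.8 = 124.8 → 125
  G: 250 − 73.2 = 176.8 → 177
  B: 172 + 0.6×(128−172) = 172 − 26.4 = 145.6 → 146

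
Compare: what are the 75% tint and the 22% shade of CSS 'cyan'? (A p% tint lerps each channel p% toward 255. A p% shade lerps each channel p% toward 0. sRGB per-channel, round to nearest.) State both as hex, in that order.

#BFFFFF, #00C7C7

CSS cyan is rgb(0, 255, 255).
75% tint:
  R: 0 + 191.25 = 191.25 → 191
  G: 255 + 0.75×(255−255) = 255 + 0 = 255 → 255
  B: 255 + 0.75×(255−255) = 255 + 0 = 255 → 255
  → #BFFFFF
22% shade:
  R: 0 + 0 = 0 → 0
  G: 255 − 56.1 = 198.9 → 199
  B: 255 + 0.22×(0−255) = 255 − 56.1 = 198.9 → 199
  → #00C7C7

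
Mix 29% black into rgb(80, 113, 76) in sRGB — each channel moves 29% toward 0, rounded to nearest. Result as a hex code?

Lerp each channel 29% toward 0:
  R: 80 + 0.29×(0−80) = 80 − 23.2 = 56.8 → 57
  G: 113 + 0.29×(0−113) = 113 − 32.77 = 80.23 → 80
  B: 76 + 0.29×(0−76) = 76 − 22.04 = 53.96 → 54
rgb(57, 80, 54) = #395036.

#395036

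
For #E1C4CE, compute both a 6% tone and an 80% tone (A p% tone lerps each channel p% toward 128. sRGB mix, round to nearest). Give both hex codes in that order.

#DBC0C9, #938E90

#E1C4CE is rgb(225, 196, 206).
6% tone:
  R: 225 + 0.06×(128−225) = 225 − 5.82 = 219.18 → 219
  G: 196 − 4.08 = 191.92 → 192
  B: 206 − 4.68 = 201.32 → 201
  → #DBC0C9
80% tone:
  R: 225 − 77.6 = 147.4 → 147
  G: 196 + 0.8×(128−196) = 196 − 54.4 = 141.6 → 142
  B: 206 + 0.8×(128−206) = 206 − 62.4 = 143.6 → 144
  → #938E90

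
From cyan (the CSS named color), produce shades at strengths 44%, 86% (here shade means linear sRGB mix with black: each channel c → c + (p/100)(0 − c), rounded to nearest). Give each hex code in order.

#008F8F, #002424

CSS cyan is rgb(0, 255, 255).
44%: (0→0, 255 − 112.2 = 142.8→143, 255 − 112.2 = 142.8→143) → #008F8F
86%: (0→0, 255 − 219.3 = 35.7→36, 255 − 219.3 = 35.7→36) → #002424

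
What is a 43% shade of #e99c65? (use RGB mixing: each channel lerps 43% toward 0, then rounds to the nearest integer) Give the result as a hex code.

#e99c65 is rgb(233, 156, 101).
Per channel, c → c + 0.43(0 − c):
  R: 233 + 0.43×(0−233) = 233 − 100.19 = 132.81 → 133
  G: 156 + 0.43×(0−156) = 156 − 67.08 = 88.92 → 89
  B: 101 + 0.43×(0−101) = 101 − 43.43 = 57.57 → 58
rgb(133, 89, 58) = #85593a.

#85593a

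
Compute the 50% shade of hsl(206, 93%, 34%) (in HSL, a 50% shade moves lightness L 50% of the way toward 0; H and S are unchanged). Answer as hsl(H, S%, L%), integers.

L moves 50% from 34 toward 0: 34 − 17 = 17 → 17.
H and S are unchanged.

hsl(206, 93%, 17%)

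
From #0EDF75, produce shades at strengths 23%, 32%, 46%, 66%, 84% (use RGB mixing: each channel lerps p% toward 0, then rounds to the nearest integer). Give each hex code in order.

#0EDF75 is rgb(14, 223, 117).
23%: (14 − 3.22 = 10.78→11, 223 − 51.29 = 171.71→172, 117 − 26.91 = 90.09→90) → #0BAC5A
32%: (14 − 4.48 = 9.52→10, 223 − 71.36 = 151.64→152, 117 − 37.44 = 79.56→80) → #0A9850
46%: (14 − 6.44 = 7.56→8, 223 − 102.58 = 120.42→120, 117 − 53.82 = 63.18→63) → #08783F
66%: (14 − 9.24 = 4.76→5, 223 − 147.18 = 75.82→76, 117 − 77.22 = 39.78→40) → #054C28
84%: (14 − 11.76 = 2.24→2, 223 − 187.32 = 35.68→36, 117 − 98.28 = 18.72→19) → #022413

#0BAC5A, #0A9850, #08783F, #054C28, #022413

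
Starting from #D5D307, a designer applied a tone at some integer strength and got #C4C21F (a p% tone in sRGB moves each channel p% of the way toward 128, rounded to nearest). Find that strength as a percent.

20%

#D5D307 is rgb(213, 211, 7); #C4C21F is rgb(196, 194, 31).
On the B channel (widest range): 31 ≈ 7 + (p/100)(128 − 7), so p ≈ 100×(31 − 7)/(128 − 7) = 2400/121 = 19.83.
p = 20 reproduces all three channels after rounding.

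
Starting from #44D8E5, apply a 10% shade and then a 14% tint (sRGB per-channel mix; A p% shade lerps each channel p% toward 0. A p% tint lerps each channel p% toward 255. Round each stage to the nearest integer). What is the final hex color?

#58CBD5

#44D8E5 is rgb(68, 216, 229).
Lerp each channel 10% toward 0:
  R: 68 + 0.1×(0−68) = 68 − 6.8 = 61.2 → 61
  G: 216 + 0.1×(0−216) = 216 − 21.6 = 194.4 → 194
  B: 229 + 0.1×(0−229) = 229 − 22.9 = 206.1 → 206
After the shade: rgb(61, 194, 206) = #3DC2CE.
Per channel, c → c + 0.14(255 − c):
  R: 61 + 27.16 = 88.16 → 88
  G: 194 + 0.14×(255−194) = 194 + 8.54 = 202.54 → 203
  B: 206 + 0.14×(255−206) = 206 + 6.86 = 212.86 → 213
rgb(88, 203, 213) = #58CBD5.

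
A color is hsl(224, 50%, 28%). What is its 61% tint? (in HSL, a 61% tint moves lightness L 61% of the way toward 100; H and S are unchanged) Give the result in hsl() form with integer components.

hsl(224, 50%, 72%)

L moves 61% from 28 toward 100: 28 + 43.92 = 71.92 → 72.
H and S are unchanged.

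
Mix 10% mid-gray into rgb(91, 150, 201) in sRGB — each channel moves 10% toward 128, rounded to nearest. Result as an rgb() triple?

rgb(95, 148, 194)

Lerp each channel 10% toward 128:
  R: 91 + 0.1×(128−91) = 91 + 3.7 = 94.7 → 95
  G: 150 − 2.2 = 147.8 → 148
  B: 201 − 7.3 = 193.7 → 194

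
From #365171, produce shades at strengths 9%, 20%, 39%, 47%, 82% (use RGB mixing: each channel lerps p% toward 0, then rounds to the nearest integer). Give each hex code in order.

#314A67, #2B415A, #213145, #1D2B3C, #0A0F14

#365171 is rgb(54, 81, 113).
9%: (54 − 4.86 = 49.14→49, 81 − 7.29 = 73.71→74, 113 − 10.17 = 102.83→103) → #314A67
20%: (54 − 10.8 = 43.2→43, 81 − 16.2 = 64.8→65, 113 − 22.6 = 90.4→90) → #2B415A
39%: (54 − 21.06 = 32.94→33, 81 − 31.59 = 49.41→49, 113 − 44.07 = 68.93→69) → #213145
47%: (54 − 25.38 = 28.62→29, 81 − 38.07 = 42.93→43, 113 − 53.11 = 59.89→60) → #1D2B3C
82%: (54 − 44.28 = 9.72→10, 81 − 66.42 = 14.58→15, 113 − 92.66 = 20.34→20) → #0A0F14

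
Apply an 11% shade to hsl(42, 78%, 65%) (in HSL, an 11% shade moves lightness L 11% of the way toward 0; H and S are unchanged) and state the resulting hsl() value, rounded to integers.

L moves 11% from 65 toward 0: 65 − 7.15 = 57.85 → 58.
H and S are unchanged.

hsl(42, 78%, 58%)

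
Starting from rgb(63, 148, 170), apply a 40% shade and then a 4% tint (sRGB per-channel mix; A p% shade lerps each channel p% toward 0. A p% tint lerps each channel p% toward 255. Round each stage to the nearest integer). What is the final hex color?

#2f606c

A 40% shade moves each channel 40% toward 0:
  R: 63 + 0.4×(0−63) = 63 − 25.2 = 37.8 → 38
  G: 148 − 59.2 = 88.8 → 89
  B: 170 + 0.4×(0−170) = 170 − 68 = 102 → 102
After the shade: rgb(38, 89, 102) = #265966.
A 4% tint moves each channel 4% toward 255:
  R: 38 + 8.68 = 46.68 → 47
  G: 89 + 0.04×(255−89) = 89 + 6.64 = 95.64 → 96
  B: 102 + 0.04×(255−102) = 102 + 6.12 = 108.12 → 108
rgb(47, 96, 108) = #2f606c.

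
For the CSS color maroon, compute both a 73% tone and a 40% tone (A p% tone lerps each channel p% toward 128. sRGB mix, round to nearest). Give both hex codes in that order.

#805d5d, #803333

CSS maroon is rgb(128, 0, 0).
73% tone:
  R: 128 + 0.73×(128−128) = 128 + 0 = 128 → 128
  G: 0 + 93.44 = 93.44 → 93
  B: 0 + 0.73×(128−0) = 0 + 93.44 = 93.44 → 93
  → #805d5d
40% tone:
  R: 128 + 0.4×(128−128) = 128 + 0 = 128 → 128
  G: 0 + 0.4×(128−0) = 0 + 51.2 = 51.2 → 51
  B: 0 + 0.4×(128−0) = 0 + 51.2 = 51.2 → 51
  → #803333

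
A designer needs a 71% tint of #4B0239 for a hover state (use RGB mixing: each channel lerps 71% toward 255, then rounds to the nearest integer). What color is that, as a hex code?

#CBB6C6

#4B0239 is rgb(75, 2, 57).
Lerp each channel 71% toward 255:
  R: 75 + 0.71×(255−75) = 75 + 127.8 = 202.8 → 203
  G: 2 + 0.71×(255−2) = 2 + 179.63 = 181.63 → 182
  B: 57 + 0.71×(255−57) = 57 + 140.58 = 197.58 → 198
rgb(203, 182, 198) = #CBB6C6.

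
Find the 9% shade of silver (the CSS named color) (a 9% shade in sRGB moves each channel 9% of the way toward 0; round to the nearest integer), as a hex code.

CSS silver is rgb(192, 192, 192).
A 9% shade moves each channel 9% toward 0:
  R: 192 + 0.09×(0−192) = 192 − 17.28 = 174.72 → 175
  G: 192 + 0.09×(0−192) = 192 − 17.28 = 174.72 → 175
  B: 192 − 17.28 = 174.72 → 175
rgb(175, 175, 175) = #afafaf.

#afafaf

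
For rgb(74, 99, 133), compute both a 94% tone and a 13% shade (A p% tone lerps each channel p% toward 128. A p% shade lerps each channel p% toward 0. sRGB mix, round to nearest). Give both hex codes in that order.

#7D7E80, #405674

94% tone:
  R: 74 + 50.76 = 124.76 → 125
  G: 99 + 27.26 = 126.26 → 126
  B: 133 − 4.7 = 128.3 → 128
  → #7D7E80
13% shade:
  R: 74 + 0.13×(0−74) = 74 − 9.62 = 64.38 → 64
  G: 99 + 0.13×(0−99) = 99 − 12.87 = 86.13 → 86
  B: 133 + 0.13×(0−133) = 133 − 17.29 = 115.71 → 116
  → #405674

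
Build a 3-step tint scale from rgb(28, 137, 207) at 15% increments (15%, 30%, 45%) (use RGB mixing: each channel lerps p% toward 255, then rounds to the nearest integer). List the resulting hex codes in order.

15%: (28 + 34.05 = 62.05→62, 137 + 17.7 = 154.7→155, 207 + 7.2 = 214.2→214) → #3E9BD6
30%: (28 + 68.1 = 96.1→96, 137 + 35.4 = 172.4→172, 207 + 14.4 = 221.4→221) → #60ACDD
45%: (28 + 102.15 = 130.15→130, 137 + 53.1 = 190.1→190, 207 + 21.6 = 228.6→229) → #82BEE5

#3E9BD6, #60ACDD, #82BEE5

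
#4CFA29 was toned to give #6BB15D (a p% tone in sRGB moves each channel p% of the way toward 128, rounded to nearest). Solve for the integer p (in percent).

#4CFA29 is rgb(76, 250, 41); #6BB15D is rgb(107, 177, 93).
On the G channel (widest range): 177 ≈ 250 + (p/100)(128 − 250), so p ≈ 100×(177 − 250)/(128 − 250) = -7300/-122 = 59.84.
p = 60 reproduces all three channels after rounding.

60%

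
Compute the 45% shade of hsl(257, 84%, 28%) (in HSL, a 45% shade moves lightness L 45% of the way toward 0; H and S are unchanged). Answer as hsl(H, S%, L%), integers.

L moves 45% from 28 toward 0: 28 − 12.6 = 15.4 → 15.
H and S are unchanged.

hsl(257, 84%, 15%)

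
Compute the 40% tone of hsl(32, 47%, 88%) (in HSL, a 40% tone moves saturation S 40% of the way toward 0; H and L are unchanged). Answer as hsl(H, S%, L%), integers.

hsl(32, 28%, 88%)

S moves 40% from 47 toward 0: 47 − 18.8 = 28.2 → 28.
H and L are unchanged.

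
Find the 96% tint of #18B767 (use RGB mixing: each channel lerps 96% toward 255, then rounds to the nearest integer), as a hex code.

#18B767 is rgb(24, 183, 103).
Lerp each channel 96% toward 255:
  R: 24 + 221.76 = 245.76 → 246
  G: 183 + 69.12 = 252.12 → 252
  B: 103 + 0.96×(255−103) = 103 + 145.92 = 248.92 → 249
rgb(246, 252, 249) = #F6FCF9.

#F6FCF9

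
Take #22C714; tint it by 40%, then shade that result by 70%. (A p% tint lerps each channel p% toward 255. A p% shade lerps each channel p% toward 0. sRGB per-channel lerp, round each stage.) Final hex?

#22C714 is rgb(34, 199, 20).
Lerp each channel 40% toward 255:
  R: 34 + 88.4 = 122.4 → 122
  G: 199 + 0.4×(255−199) = 199 + 22.4 = 221.4 → 221
  B: 20 + 0.4×(255−20) = 20 + 94 = 114 → 114
After the tint: rgb(122, 221, 114) = #7ADD72.
Per channel, c → c + 0.7(0 − c):
  R: 122 + 0.7×(0−122) = 122 − 85.4 = 36.6 → 37
  G: 221 + 0.7×(0−221) = 221 − 154.7 = 66.3 → 66
  B: 114 − 79.8 = 34.2 → 34
rgb(37, 66, 34) = #254222.

#254222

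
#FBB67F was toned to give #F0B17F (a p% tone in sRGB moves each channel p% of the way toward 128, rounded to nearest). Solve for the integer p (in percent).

9%

#FBB67F is rgb(251, 182, 127); #F0B17F is rgb(240, 177, 127).
On the R channel (widest range): 240 ≈ 251 + (p/100)(128 − 251), so p ≈ 100×(240 − 251)/(128 − 251) = -1100/-123 = 8.94.
p = 9 reproduces all three channels after rounding.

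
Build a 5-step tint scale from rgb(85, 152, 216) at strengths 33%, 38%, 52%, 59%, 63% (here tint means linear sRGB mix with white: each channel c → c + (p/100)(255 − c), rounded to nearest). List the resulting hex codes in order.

#8dbae5, #96bfe7, #adceec, #b9d5ef, #c0d9f1

33%: (85 + 56.1 = 141.1→141, 152 + 33.99 = 185.99→186, 216 + 12.87 = 228.87→229) → #8dbae5
38%: (85 + 64.6 = 149.6→150, 152 + 39.14 = 191.14→191, 216 + 14.82 = 230.82→231) → #96bfe7
52%: (85 + 88.4 = 173.4→173, 152 + 53.56 = 205.56→206, 216 + 20.28 = 236.28→236) → #adceec
59%: (85 + 100.3 = 185.3→185, 152 + 60.77 = 212.77→213, 216 + 23.01 = 239.01→239) → #b9d5ef
63%: (85 + 107.1 = 192.1→192, 152 + 64.89 = 216.89→217, 216 + 24.57 = 240.57→241) → #c0d9f1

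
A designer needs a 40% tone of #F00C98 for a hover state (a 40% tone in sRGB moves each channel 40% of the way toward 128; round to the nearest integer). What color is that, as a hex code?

#C33A8E

#F00C98 is rgb(240, 12, 152).
Lerp each channel 40% toward 128:
  R: 240 + 0.4×(128−240) = 240 − 44.8 = 195.2 → 195
  G: 12 + 46.4 = 58.4 → 58
  B: 152 + 0.4×(128−152) = 152 − 9.6 = 142.4 → 142
rgb(195, 58, 142) = #C33A8E.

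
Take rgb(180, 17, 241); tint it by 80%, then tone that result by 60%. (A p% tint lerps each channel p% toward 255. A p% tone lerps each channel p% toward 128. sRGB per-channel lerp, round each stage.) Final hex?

Per channel, c → c + 0.8(255 − c):
  R: 180 + 60 = 240 → 240
  G: 17 + 0.8×(255−17) = 17 + 190.4 = 207.4 → 207
  B: 241 + 0.8×(255−241) = 241 + 11.2 = 252.2 → 252
After the tint: rgb(240, 207, 252) = #F0CFFC.
A 60% tone moves each channel 60% toward 128:
  R: 240 − 67.2 = 172.8 → 173
  G: 207 − 47.4 = 159.6 → 160
  B: 252 − 74.4 = 177.6 → 178
rgb(173, 160, 178) = #ADA0B2.

#ADA0B2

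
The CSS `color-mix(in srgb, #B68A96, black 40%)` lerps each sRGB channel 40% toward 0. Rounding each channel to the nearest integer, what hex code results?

#B68A96 is rgb(182, 138, 150).
Lerp each channel 40% toward 0:
  R: 182 − 72.8 = 109.2 → 109
  G: 138 − 55.2 = 82.8 → 83
  B: 150 − 60 = 90 → 90
rgb(109, 83, 90) = #6D535A.

#6D535A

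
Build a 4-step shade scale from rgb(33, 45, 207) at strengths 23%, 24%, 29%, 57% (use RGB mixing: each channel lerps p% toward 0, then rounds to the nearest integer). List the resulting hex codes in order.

23%: (33 − 7.59 = 25.41→25, 45 − 10.35 = 34.65→35, 207 − 47.61 = 159.39→159) → #19239F
24%: (33 − 7.92 = 25.08→25, 45 − 10.8 = 34.2→34, 207 − 49.68 = 157.32→157) → #19229D
29%: (33 − 9.57 = 23.43→23, 45 − 13.05 = 31.95→32, 207 − 60.03 = 146.97→147) → #172093
57%: (33 − 18.81 = 14.19→14, 45 − 25.65 = 19.35→19, 207 − 117.99 = 89.01→89) → #0E1359

#19239F, #19229D, #172093, #0E1359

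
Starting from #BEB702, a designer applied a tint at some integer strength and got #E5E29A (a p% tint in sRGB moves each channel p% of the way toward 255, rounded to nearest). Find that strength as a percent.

60%

#BEB702 is rgb(190, 183, 2); #E5E29A is rgb(229, 226, 154).
On the B channel (widest range): 154 ≈ 2 + (p/100)(255 − 2), so p ≈ 100×(154 − 2)/(255 − 2) = 15200/253 = 60.08.
p = 60 reproduces all three channels after rounding.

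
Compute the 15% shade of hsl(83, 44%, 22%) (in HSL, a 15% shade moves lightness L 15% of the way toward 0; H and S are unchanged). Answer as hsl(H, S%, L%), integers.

hsl(83, 44%, 19%)

L moves 15% from 22 toward 0: 22 − 3.3 = 18.7 → 19.
H and S are unchanged.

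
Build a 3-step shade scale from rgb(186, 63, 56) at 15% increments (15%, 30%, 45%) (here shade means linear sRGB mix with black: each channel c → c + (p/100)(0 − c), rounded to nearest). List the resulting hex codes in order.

15%: (186 − 27.9 = 158.1→158, 63 − 9.45 = 53.55→54, 56 − 8.4 = 47.6→48) → #9e3630
30%: (186 − 55.8 = 130.2→130, 63 − 18.9 = 44.1→44, 56 − 16.8 = 39.2→39) → #822c27
45%: (186 − 83.7 = 102.3→102, 63 − 28.35 = 34.65→35, 56 − 25.2 = 30.8→31) → #66231f

#9e3630, #822c27, #66231f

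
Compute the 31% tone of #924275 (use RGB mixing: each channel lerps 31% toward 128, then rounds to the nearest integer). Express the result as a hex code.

#8c5578

#924275 is rgb(146, 66, 117).
Per channel, c → c + 0.31(128 − c):
  R: 146 − 5.58 = 140.42 → 140
  G: 66 + 19.22 = 85.22 → 85
  B: 117 + 3.41 = 120.41 → 120
rgb(140, 85, 120) = #8c5578.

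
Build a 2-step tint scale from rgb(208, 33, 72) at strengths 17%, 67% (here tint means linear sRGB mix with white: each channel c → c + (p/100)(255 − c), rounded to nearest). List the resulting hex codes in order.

#d84767, #efb6c3

17%: (208 + 7.99 = 215.99→216, 33 + 37.74 = 70.74→71, 72 + 31.11 = 103.11→103) → #d84767
67%: (208 + 31.49 = 239.49→239, 33 + 148.74 = 181.74→182, 72 + 122.61 = 194.61→195) → #efb6c3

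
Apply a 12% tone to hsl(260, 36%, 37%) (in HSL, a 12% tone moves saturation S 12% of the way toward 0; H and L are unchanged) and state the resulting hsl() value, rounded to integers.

S moves 12% from 36 toward 0: 36 − 4.32 = 31.68 → 32.
H and L are unchanged.

hsl(260, 32%, 37%)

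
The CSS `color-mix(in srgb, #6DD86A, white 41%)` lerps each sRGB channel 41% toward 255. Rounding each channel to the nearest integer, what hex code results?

#6DD86A is rgb(109, 216, 106).
Per channel, c → c + 0.41(255 − c):
  R: 109 + 59.86 = 168.86 → 169
  G: 216 + 15.99 = 231.99 → 232
  B: 106 + 0.41×(255−106) = 106 + 61.09 = 167.09 → 167
rgb(169, 232, 167) = #A9E8A7.

#A9E8A7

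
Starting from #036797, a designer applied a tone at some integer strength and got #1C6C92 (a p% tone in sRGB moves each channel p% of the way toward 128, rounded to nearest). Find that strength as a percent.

#036797 is rgb(3, 103, 151); #1C6C92 is rgb(28, 108, 146).
On the R channel (widest range): 28 ≈ 3 + (p/100)(128 − 3), so p ≈ 100×(28 − 3)/(128 − 3) = 2500/125 = 20.00.
p = 20 reproduces all three channels after rounding.

20%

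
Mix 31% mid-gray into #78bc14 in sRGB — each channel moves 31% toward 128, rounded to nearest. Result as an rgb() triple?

rgb(122, 169, 53)

#78bc14 is rgb(120, 188, 20).
Lerp each channel 31% toward 128:
  R: 120 + 2.48 = 122.48 → 122
  G: 188 − 18.6 = 169.4 → 169
  B: 20 + 0.31×(128−20) = 20 + 33.48 = 53.48 → 53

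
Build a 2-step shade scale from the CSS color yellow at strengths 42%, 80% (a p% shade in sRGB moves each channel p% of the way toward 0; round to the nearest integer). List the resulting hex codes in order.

CSS yellow is rgb(255, 255, 0).
42%: (255 − 107.1 = 147.9→148, 255 − 107.1 = 147.9→148, 0→0) → #949400
80%: (255 − 204 = 51→51, 255 − 204 = 51→51, 0→0) → #333300

#949400, #333300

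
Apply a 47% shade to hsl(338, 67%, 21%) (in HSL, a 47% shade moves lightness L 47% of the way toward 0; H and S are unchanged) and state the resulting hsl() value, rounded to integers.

L moves 47% from 21 toward 0: 21 − 9.87 = 11.13 → 11.
H and S are unchanged.

hsl(338, 67%, 11%)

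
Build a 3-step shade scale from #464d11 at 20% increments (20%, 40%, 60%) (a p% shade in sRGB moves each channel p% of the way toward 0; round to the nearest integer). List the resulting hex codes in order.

#383e0e, #2a2e0a, #1c1f07

#464d11 is rgb(70, 77, 17).
20%: (70 − 14 = 56→56, 77 − 15.4 = 61.6→62, 17 − 3.4 = 13.6→14) → #383e0e
40%: (70 − 28 = 42→42, 77 − 30.8 = 46.2→46, 17 − 6.8 = 10.2→10) → #2a2e0a
60%: (70 − 42 = 28→28, 77 − 46.2 = 30.8→31, 17 − 10.2 = 6.8→7) → #1c1f07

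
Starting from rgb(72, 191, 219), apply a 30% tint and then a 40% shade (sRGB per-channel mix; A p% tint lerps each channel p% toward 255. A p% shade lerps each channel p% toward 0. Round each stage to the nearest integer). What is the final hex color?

#4c7e8a

Lerp each channel 30% toward 255:
  R: 72 + 54.9 = 126.9 → 127
  G: 191 + 0.3×(255−191) = 191 + 19.2 = 210.2 → 210
  B: 219 + 10.8 = 229.8 → 230
After the tint: rgb(127, 210, 230) = #7fd2e6.
Lerp each channel 40% toward 0:
  R: 127 + 0.4×(0−127) = 127 − 50.8 = 76.2 → 76
  G: 210 + 0.4×(0−210) = 210 − 84 = 126 → 126
  B: 230 − 92 = 138 → 138
rgb(76, 126, 138) = #4c7e8a.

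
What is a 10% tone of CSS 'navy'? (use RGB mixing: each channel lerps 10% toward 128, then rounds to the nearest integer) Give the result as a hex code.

CSS navy is rgb(0, 0, 128).
A 10% tone moves each channel 10% toward 128:
  R: 0 + 12.8 = 12.8 → 13
  G: 0 + 12.8 = 12.8 → 13
  B: 128 + 0 = 128 → 128
rgb(13, 13, 128) = #0D0D80.

#0D0D80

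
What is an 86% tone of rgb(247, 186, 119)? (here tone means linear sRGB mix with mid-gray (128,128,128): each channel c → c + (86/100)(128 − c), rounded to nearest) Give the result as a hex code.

#91887F

An 86% tone moves each channel 86% toward 128:
  R: 247 + 0.86×(128−247) = 247 − 102.34 = 144.66 → 145
  G: 186 − 49.88 = 136.12 → 136
  B: 119 + 0.86×(128−119) = 119 + 7.74 = 126.74 → 127
rgb(145, 136, 127) = #91887F.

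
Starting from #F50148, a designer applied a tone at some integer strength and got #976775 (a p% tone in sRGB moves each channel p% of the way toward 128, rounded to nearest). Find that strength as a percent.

80%

#F50148 is rgb(245, 1, 72); #976775 is rgb(151, 103, 117).
On the G channel (widest range): 103 ≈ 1 + (p/100)(128 − 1), so p ≈ 100×(103 − 1)/(128 − 1) = 10200/127 = 80.31.
p = 80 reproduces all three channels after rounding.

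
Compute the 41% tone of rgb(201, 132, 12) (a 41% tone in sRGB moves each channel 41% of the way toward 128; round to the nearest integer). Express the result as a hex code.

#AB823C

Per channel, c → c + 0.41(128 − c):
  R: 201 − 29.93 = 171.07 → 171
  G: 132 + 0.41×(128−132) = 132 − 1.64 = 130.36 → 130
  B: 12 + 0.41×(128−12) = 12 + 47.56 = 59.56 → 60
rgb(171, 130, 60) = #AB823C.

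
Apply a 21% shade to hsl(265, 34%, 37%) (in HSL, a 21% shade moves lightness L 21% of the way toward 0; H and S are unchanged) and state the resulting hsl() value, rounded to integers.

L moves 21% from 37 toward 0: 37 − 7.77 = 29.23 → 29.
H and S are unchanged.

hsl(265, 34%, 29%)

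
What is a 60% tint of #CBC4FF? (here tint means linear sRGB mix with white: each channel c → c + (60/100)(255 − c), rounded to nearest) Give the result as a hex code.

#EAE7FF

#CBC4FF is rgb(203, 196, 255).
Lerp each channel 60% toward 255:
  R: 203 + 0.6×(255−203) = 203 + 31.2 = 234.2 → 234
  G: 196 + 35.4 = 231.4 → 231
  B: 255 + 0.6×(255−255) = 255 + 0 = 255 → 255
rgb(234, 231, 255) = #EAE7FF.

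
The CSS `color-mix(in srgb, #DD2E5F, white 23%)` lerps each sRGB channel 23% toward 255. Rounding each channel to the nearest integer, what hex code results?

#DD2E5F is rgb(221, 46, 95).
A 23% tint moves each channel 23% toward 255:
  R: 221 + 7.82 = 228.82 → 229
  G: 46 + 48.07 = 94.07 → 94
  B: 95 + 36.8 = 131.8 → 132
rgb(229, 94, 132) = #E55E84.

#E55E84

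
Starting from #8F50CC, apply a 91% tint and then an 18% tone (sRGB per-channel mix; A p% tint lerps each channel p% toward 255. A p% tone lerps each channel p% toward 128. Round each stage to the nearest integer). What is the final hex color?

#8F50CC is rgb(143, 80, 204).
A 91% tint moves each channel 91% toward 255:
  R: 143 + 0.91×(255−143) = 143 + 101.92 = 244.92 → 245
  G: 80 + 159.25 = 239.25 → 239
  B: 204 + 0.91×(255−204) = 204 + 46.41 = 250.41 → 250
After the tint: rgb(245, 239, 250) = #F5EFFA.
Lerp each channel 18% toward 128:
  R: 245 + 0.18×(128−245) = 245 − 21.06 = 223.94 → 224
  G: 239 − 19.98 = 219.02 → 219
  B: 250 − 21.96 = 228.04 → 228
rgb(224, 219, 228) = #E0DBE4.

#E0DBE4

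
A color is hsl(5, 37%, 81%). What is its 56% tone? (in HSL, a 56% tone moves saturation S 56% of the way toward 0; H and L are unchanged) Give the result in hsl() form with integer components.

hsl(5, 16%, 81%)

S moves 56% from 37 toward 0: 37 − 20.72 = 16.28 → 16.
H and L are unchanged.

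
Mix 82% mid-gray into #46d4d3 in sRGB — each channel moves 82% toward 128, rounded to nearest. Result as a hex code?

#768f8f

#46d4d3 is rgb(70, 212, 211).
Per channel, c → c + 0.82(128 − c):
  R: 70 + 0.82×(128−70) = 70 + 47.56 = 117.56 → 118
  G: 212 + 0.82×(128−212) = 212 − 68.88 = 143.12 → 143
  B: 211 − 68.06 = 142.94 → 143
rgb(118, 143, 143) = #768f8f.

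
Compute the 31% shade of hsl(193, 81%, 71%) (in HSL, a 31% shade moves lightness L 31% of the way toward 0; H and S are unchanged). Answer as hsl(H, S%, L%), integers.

L moves 31% from 71 toward 0: 71 − 22.01 = 48.99 → 49.
H and S are unchanged.

hsl(193, 81%, 49%)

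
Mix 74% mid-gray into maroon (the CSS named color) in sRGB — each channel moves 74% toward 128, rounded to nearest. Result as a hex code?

CSS maroon is rgb(128, 0, 0).
Lerp each channel 74% toward 128:
  R: 128 + 0 = 128 → 128
  G: 0 + 0.74×(128−0) = 0 + 94.72 = 94.72 → 95
  B: 0 + 94.72 = 94.72 → 95
rgb(128, 95, 95) = #805F5F.

#805F5F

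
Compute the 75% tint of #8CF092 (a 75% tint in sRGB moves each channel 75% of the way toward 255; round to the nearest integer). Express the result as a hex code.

#E2FBE4

#8CF092 is rgb(140, 240, 146).
Per channel, c → c + 0.75(255 − c):
  R: 140 + 0.75×(255−140) = 140 + 86.25 = 226.25 → 226
  G: 240 + 11.25 = 251.25 → 251
  B: 146 + 81.75 = 227.75 → 228
rgb(226, 251, 228) = #E2FBE4.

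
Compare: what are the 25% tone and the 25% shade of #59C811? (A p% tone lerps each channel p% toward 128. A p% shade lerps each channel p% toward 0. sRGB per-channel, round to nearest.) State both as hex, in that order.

#63B62D, #43960D

#59C811 is rgb(89, 200, 17).
25% tone:
  R: 89 + 9.75 = 98.75 → 99
  G: 200 + 0.25×(128−200) = 200 − 18 = 182 → 182
  B: 17 + 0.25×(128−17) = 17 + 27.75 = 44.75 → 45
  → #63B62D
25% shade:
  R: 89 − 22.25 = 66.75 → 67
  G: 200 + 0.25×(0−200) = 200 − 50 = 150 → 150
  B: 17 − 4.25 = 12.75 → 13
  → #43960D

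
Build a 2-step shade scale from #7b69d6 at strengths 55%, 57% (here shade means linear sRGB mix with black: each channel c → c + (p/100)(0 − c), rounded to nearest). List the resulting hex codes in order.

#372f60, #352d5c

#7b69d6 is rgb(123, 105, 214).
55%: (123 − 67.65 = 55.35→55, 105 − 57.75 = 47.25→47, 214 − 117.7 = 96.3→96) → #372f60
57%: (123 − 70.11 = 52.89→53, 105 − 59.85 = 45.15→45, 214 − 121.98 = 92.02→92) → #352d5c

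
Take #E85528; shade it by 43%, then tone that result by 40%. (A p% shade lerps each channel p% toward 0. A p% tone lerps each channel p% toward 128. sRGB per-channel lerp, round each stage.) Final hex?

#825041

#E85528 is rgb(232, 85, 40).
Per channel, c → c + 0.43(0 − c):
  R: 232 − 99.76 = 132.24 → 132
  G: 85 − 36.55 = 48.45 → 48
  B: 40 − 17.2 = 22.8 → 23
After the shade: rgb(132, 48, 23) = #843017.
Lerp each channel 40% toward 128:
  R: 132 + 0.4×(128−132) = 132 − 1.6 = 130.4 → 130
  G: 48 + 0.4×(128−48) = 48 + 32 = 80 → 80
  B: 23 + 42 = 65 → 65
rgb(130, 80, 65) = #825041.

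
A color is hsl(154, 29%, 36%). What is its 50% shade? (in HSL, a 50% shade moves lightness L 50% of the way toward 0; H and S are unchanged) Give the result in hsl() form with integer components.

hsl(154, 29%, 18%)

L moves 50% from 36 toward 0: 36 − 18 = 18 → 18.
H and S are unchanged.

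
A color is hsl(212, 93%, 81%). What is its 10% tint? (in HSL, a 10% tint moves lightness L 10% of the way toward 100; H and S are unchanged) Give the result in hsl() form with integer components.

L moves 10% from 81 toward 100: 81 + 1.9 = 82.9 → 83.
H and S are unchanged.

hsl(212, 93%, 83%)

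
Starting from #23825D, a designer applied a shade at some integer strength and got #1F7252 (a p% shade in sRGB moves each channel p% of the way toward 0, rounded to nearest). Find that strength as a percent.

#23825D is rgb(35, 130, 93); #1F7252 is rgb(31, 114, 82).
On the G channel (widest range): 114 ≈ 130 + (p/100)(0 − 130), so p ≈ 100×(114 − 130)/(0 − 130) = -1600/-130 = 12.31.
p = 12 reproduces all three channels after rounding.

12%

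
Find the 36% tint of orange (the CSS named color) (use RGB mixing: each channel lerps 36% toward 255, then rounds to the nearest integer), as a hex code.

#ffc55c

CSS orange is rgb(255, 165, 0).
Per channel, c → c + 0.36(255 − c):
  R: 255 + 0.36×(255−255) = 255 + 0 = 255 → 255
  G: 165 + 0.36×(255−165) = 165 + 32.4 = 197.4 → 197
  B: 0 + 0.36×(255−0) = 0 + 91.8 = 91.8 → 92
rgb(255, 197, 92) = #ffc55c.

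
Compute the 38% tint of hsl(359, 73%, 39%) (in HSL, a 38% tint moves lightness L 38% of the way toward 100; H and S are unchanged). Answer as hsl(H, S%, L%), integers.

L moves 38% from 39 toward 100: 39 + 23.18 = 62.18 → 62.
H and S are unchanged.

hsl(359, 73%, 62%)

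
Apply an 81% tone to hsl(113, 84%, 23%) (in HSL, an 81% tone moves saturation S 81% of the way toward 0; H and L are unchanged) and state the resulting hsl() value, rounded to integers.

hsl(113, 16%, 23%)

S moves 81% from 84 toward 0: 84 − 68.04 = 15.96 → 16.
H and L are unchanged.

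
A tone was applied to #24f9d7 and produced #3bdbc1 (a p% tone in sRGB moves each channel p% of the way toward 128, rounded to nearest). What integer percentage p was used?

#24f9d7 is rgb(36, 249, 215); #3bdbc1 is rgb(59, 219, 193).
On the G channel (widest range): 219 ≈ 249 + (p/100)(128 − 249), so p ≈ 100×(219 − 249)/(128 − 249) = -3000/-121 = 24.79.
p = 25 reproduces all three channels after rounding.

25%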